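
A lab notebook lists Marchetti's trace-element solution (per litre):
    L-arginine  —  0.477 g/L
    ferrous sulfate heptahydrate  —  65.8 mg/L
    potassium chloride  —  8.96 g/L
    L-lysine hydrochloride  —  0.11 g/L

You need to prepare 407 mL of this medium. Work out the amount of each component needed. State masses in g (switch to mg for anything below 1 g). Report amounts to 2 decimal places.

Working volume: 407 mL = 0.407 L.
L-arginine: 0.477 g/L × 0.407 L = 0.194139 g = 194.14 mg
ferrous sulfate heptahydrate: 65.8 mg/L × 0.407 L = 26.78 mg
potassium chloride: 8.96 g/L × 0.407 L = 3.65 g
L-lysine hydrochloride: 0.11 g/L × 0.407 L = 0.04477 g = 44.77 mg

L-arginine 194.14 mg; ferrous sulfate heptahydrate 26.78 mg; potassium chloride 3.65 g; L-lysine hydrochloride 44.77 mg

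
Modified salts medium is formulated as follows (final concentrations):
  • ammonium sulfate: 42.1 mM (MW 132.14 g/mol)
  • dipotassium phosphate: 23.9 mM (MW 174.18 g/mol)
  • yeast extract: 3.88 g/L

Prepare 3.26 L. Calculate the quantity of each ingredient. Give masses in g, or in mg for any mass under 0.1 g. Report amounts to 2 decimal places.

ammonium sulfate 18.14 g; dipotassium phosphate 13.57 g; yeast extract 12.65 g

Scale factor relative to 1 L: 3.26.
ammonium sulfate: 42.1 mmol/L × 132.14 g/mol × 3.26 L ÷ 1000 = 18.14 g
dipotassium phosphate: 23.9 mmol/L × 174.18 g/mol × 3.26 L ÷ 1000 = 13.57 g
yeast extract: 3.88 g/L × 3.26 L = 12.65 g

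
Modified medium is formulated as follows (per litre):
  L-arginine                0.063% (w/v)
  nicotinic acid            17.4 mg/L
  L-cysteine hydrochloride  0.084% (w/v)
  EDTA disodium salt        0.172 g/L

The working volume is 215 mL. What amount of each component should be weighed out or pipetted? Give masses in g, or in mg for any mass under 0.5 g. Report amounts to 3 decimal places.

Working volume: 215 mL = 0.215 L.
L-arginine: 0.063% w/v = 0.63 g/L → 0.63 × 0.215 L = 0.13545 g = 135.450 mg
nicotinic acid: 17.4 mg/L × 0.215 L = 3.741 mg
L-cysteine hydrochloride: 0.084% w/v = 0.84 g/L → 0.84 × 0.215 L = 0.1806 g = 180.600 mg
EDTA disodium salt: 0.172 g/L × 0.215 L = 0.03698 g = 36.980 mg

L-arginine 135.450 mg; nicotinic acid 3.741 mg; L-cysteine hydrochloride 180.600 mg; EDTA disodium salt 36.980 mg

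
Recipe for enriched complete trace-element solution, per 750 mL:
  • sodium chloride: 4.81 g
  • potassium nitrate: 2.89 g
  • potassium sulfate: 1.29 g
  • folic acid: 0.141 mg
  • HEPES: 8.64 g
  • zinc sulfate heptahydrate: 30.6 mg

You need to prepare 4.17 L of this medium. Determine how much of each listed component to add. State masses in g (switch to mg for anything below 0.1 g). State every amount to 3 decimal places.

sodium chloride 26.744 g; potassium nitrate 16.068 g; potassium sulfate 7.172 g; folic acid 0.784 mg; HEPES 48.038 g; zinc sulfate heptahydrate 0.170 g

Ratio of target to recipe volume: 4170 / 750 = 5.56.
sodium chloride: 4.81 g × (4170 mL / 750 mL) = 26.744 g
potassium nitrate: 2.89 g × (4170 mL / 750 mL) = 16.068 g
potassium sulfate: 1.29 g × (4170 mL / 750 mL) = 7.172 g
folic acid: 0.141 mg × (4170 mL / 750 mL) = 0.784 mg
HEPES: 8.64 g × (4170 mL / 750 mL) = 48.038 g
zinc sulfate heptahydrate: 30.6 mg × (4170 mL / 750 mL) = 170.136 mg = 0.170 g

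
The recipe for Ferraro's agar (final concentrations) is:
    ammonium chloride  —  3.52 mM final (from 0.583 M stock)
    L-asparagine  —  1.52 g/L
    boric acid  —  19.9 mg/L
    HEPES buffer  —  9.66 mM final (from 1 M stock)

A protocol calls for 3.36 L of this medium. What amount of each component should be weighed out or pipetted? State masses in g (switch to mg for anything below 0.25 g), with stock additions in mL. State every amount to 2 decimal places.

Working volume: 3.36 L.
ammonium chloride: dilute stock: 3.52 mM × 3360 mL ÷ 583 mM = 20.29 mL
L-asparagine: 1.52 g/L × 3.36 L = 5.11 g
boric acid: 19.9 mg/L × 3.36 L = 66.86 mg
HEPES buffer: dilute stock: 9.66 mM × 3360 mL ÷ 1000 mM = 32.46 mL

ammonium chloride 20.29 mL; L-asparagine 5.11 g; boric acid 66.86 mg; HEPES buffer 32.46 mL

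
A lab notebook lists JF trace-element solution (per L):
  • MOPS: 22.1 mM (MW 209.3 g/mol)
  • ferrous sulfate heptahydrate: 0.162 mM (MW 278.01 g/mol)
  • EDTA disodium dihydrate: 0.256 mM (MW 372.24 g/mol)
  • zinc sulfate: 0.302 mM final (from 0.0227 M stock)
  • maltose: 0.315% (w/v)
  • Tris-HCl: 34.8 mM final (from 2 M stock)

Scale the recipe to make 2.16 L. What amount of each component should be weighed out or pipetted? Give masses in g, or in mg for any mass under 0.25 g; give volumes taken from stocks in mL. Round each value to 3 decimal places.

Scale factor relative to 1 L: 2.16.
MOPS: 22.1 mmol/L × 209.3 g/mol × 2.16 L ÷ 1000 = 9.991 g
ferrous sulfate heptahydrate: 0.162 mmol/L × 278.01 mg/mmol × 2.16 L = 97.281 mg
EDTA disodium dihydrate: 0.256 mmol/L × 372.24 mg/mmol × 2.16 L = 205.834 mg
zinc sulfate: V = C2·V2/C1 = 0.302 mM × 2160 mL ÷ 22.7 mM = 28.737 mL
maltose: 0.315% w/v = 3.15 g/L → 3.15 × 2.16 L = 6.804 g
Tris-HCl: V = C2·V2/C1 = 34.8 mM × 2160 mL ÷ 2000 mM = 37.584 mL

MOPS 9.991 g; ferrous sulfate heptahydrate 97.281 mg; EDTA disodium dihydrate 205.834 mg; zinc sulfate 28.737 mL; maltose 6.804 g; Tris-HCl 37.584 mL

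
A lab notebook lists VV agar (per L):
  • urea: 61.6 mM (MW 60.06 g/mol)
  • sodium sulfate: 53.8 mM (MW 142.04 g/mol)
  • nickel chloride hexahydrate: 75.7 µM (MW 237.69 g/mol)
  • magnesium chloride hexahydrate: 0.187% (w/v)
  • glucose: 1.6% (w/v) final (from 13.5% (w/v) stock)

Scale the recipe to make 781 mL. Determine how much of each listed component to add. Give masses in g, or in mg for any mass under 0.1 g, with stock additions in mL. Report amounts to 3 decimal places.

urea 2.889 g; sodium sulfate 5.968 g; nickel chloride hexahydrate 14.053 mg; magnesium chloride hexahydrate 1.460 g; glucose 92.563 mL

Working volume: 781 mL = 0.781 L.
urea: 61.6 mmol/L × 60.06 g/mol × 0.781 L ÷ 1000 = 2.889 g
sodium sulfate: 53.8 mmol/L × 142.04 g/mol × 0.781 L ÷ 1000 = 5.968 g
nickel chloride hexahydrate: 75.7 µmol/L × 237.69 g/mol × 0.781 L ÷ 1000 = 14.053 mg
magnesium chloride hexahydrate: 0.187 g per 100 mL × 781 mL ÷ 100 = 1.460 g
glucose: dilute stock: 1.6% ÷ 13.5% × 781 mL = 92.563 mL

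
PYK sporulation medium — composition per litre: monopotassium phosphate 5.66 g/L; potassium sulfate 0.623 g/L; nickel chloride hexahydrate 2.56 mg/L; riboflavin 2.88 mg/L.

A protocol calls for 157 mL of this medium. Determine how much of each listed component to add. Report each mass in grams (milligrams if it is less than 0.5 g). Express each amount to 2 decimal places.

monopotassium phosphate 0.89 g; potassium sulfate 97.81 mg; nickel chloride hexahydrate 0.40 mg; riboflavin 0.45 mg

Working volume: 157 mL = 0.157 L.
monopotassium phosphate: 5.66 g/L × 0.157 L = 0.89 g
potassium sulfate: 0.623 g/L × 0.157 L = 0.097811 g = 97.81 mg
nickel chloride hexahydrate: 2.56 mg/L × 0.157 L = 0.40 mg
riboflavin: 2.88 mg/L × 0.157 L = 0.45 mg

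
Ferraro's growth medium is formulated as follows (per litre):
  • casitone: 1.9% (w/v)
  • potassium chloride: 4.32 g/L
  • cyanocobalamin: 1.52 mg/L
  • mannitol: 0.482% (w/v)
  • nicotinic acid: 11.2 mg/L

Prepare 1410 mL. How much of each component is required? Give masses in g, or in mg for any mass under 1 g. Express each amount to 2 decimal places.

casitone 26.79 g; potassium chloride 6.09 g; cyanocobalamin 2.14 mg; mannitol 6.80 g; nicotinic acid 15.79 mg

Target volume = 1410 mL = 1.41 L.
casitone: 1.9% w/v = 19 g/L → 19 × 1.41 L = 26.79 g
potassium chloride: 4.32 g/L × 1.41 L = 6.09 g
cyanocobalamin: 1.52 mg/L × 1.41 L = 2.14 mg
mannitol: 0.482 g per 100 mL × 1410 mL ÷ 100 = 6.80 g
nicotinic acid: 11.2 mg/L × 1.41 L = 15.79 mg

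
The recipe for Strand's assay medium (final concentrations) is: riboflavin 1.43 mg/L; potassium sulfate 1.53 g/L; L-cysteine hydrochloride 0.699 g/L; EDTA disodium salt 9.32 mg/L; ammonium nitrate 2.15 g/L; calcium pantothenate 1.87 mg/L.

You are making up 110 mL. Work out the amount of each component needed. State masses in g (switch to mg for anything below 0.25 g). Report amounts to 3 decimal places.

Scale factor relative to 1 L: 0.11.
riboflavin: 1.43 mg/L × 0.11 L = 0.157 mg
potassium sulfate: 1.53 g/L × 0.11 L = 0.1683 g = 168.300 mg
L-cysteine hydrochloride: 0.699 g/L × 0.11 L = 0.07689 g = 76.890 mg
EDTA disodium salt: 9.32 mg/L × 0.11 L = 1.025 mg
ammonium nitrate: 2.15 g/L × 0.11 L = 0.2365 g = 236.500 mg
calcium pantothenate: 1.87 mg/L × 0.11 L = 0.206 mg

riboflavin 0.157 mg; potassium sulfate 168.300 mg; L-cysteine hydrochloride 76.890 mg; EDTA disodium salt 1.025 mg; ammonium nitrate 236.500 mg; calcium pantothenate 0.206 mg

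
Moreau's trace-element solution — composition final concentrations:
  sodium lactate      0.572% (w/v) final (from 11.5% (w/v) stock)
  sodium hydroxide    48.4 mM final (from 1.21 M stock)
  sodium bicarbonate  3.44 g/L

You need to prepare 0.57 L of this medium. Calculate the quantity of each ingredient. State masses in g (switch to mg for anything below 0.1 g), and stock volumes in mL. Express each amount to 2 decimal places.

sodium lactate 28.35 mL; sodium hydroxide 22.80 mL; sodium bicarbonate 1.96 g

Working volume: 0.57 L.
sodium lactate: dilute stock: 0.572% ÷ 11.5% × 570 mL = 28.35 mL
sodium hydroxide: dilute stock: 48.4 mM × 570 mL ÷ 1210 mM = 22.80 mL
sodium bicarbonate: 3.44 g/L × 0.57 L = 1.96 g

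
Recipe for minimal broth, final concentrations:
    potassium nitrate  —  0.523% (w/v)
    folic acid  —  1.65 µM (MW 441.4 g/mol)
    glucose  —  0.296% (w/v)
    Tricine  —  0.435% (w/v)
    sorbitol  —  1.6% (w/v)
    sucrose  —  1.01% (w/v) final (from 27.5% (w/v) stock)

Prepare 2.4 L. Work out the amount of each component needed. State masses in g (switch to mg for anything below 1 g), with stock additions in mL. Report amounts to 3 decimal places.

potassium nitrate 12.552 g; folic acid 1.748 mg; glucose 7.104 g; Tricine 10.440 g; sorbitol 38.400 g; sucrose 88.145 mL

Scale factor relative to 1 L: 2.4.
potassium nitrate: 0.523% w/v = 5.23 g/L → 5.23 × 2.4 L = 12.552 g
folic acid: 1.65 µmol/L × 441.4 g/mol × 2.4 L ÷ 1000 = 1.748 mg
glucose: 0.296 g per 100 mL × 2400 mL ÷ 100 = 7.104 g
Tricine: 0.435% w/v = 4.35 g/L → 4.35 × 2.4 L = 10.440 g
sorbitol: 1.6% w/v = 16 g/L → 16 × 2.4 L = 38.400 g
sucrose: dilute stock: 1.01% ÷ 27.5% × 2400 mL = 88.145 mL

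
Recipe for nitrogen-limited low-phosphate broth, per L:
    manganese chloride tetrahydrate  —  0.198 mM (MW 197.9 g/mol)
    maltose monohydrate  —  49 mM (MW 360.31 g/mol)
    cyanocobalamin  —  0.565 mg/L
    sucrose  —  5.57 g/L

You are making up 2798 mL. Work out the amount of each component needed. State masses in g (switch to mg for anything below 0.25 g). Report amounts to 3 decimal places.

Scale factor relative to 1 L: 2.798.
manganese chloride tetrahydrate: 0.198 mmol/L × 197.9 mg/mmol × 2.798 L = 109.637 mg
maltose monohydrate: 49 mmol/L × 360.31 g/mol × 2.798 L ÷ 1000 = 49.399 g
cyanocobalamin: 0.565 mg/L × 2.798 L = 1.581 mg
sucrose: 5.57 g/L × 2.798 L = 15.585 g

manganese chloride tetrahydrate 109.637 mg; maltose monohydrate 49.399 g; cyanocobalamin 1.581 mg; sucrose 15.585 g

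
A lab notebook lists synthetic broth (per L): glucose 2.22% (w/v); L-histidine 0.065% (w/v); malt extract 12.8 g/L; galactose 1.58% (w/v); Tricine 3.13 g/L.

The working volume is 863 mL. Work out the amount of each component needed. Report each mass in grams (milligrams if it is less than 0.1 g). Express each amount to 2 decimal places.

Scale factor relative to 1 L: 0.863.
glucose: 2.22 g per 100 mL × 863 mL ÷ 100 = 19.16 g
L-histidine: 0.065 g per 100 mL × 863 mL ÷ 100 = 0.56 g
malt extract: 12.8 g/L × 0.863 L = 11.05 g
galactose: 1.58% w/v = 15.8 g/L → 15.8 × 0.863 L = 13.64 g
Tricine: 3.13 g/L × 0.863 L = 2.70 g

glucose 19.16 g; L-histidine 0.56 g; malt extract 11.05 g; galactose 13.64 g; Tricine 2.70 g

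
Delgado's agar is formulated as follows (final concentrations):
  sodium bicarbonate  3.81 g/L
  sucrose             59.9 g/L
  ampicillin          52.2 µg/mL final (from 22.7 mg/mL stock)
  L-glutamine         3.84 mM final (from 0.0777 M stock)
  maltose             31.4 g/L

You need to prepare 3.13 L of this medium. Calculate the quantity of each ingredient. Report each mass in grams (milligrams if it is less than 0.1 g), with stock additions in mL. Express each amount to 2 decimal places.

sodium bicarbonate 11.93 g; sucrose 187.49 g; ampicillin 7.20 mL; L-glutamine 154.69 mL; maltose 98.28 g

Working volume: 3.13 L.
sodium bicarbonate: 3.81 g/L × 3.13 L = 11.93 g
sucrose: 59.9 g/L × 3.13 L = 187.49 g
ampicillin: C1V1 = C2V2 → 52.2 µg/mL × 3130 mL ÷ 22700 µg/mL = 7.20 mL
L-glutamine: C1V1 = C2V2 → 3.84 mM × 3130 mL ÷ 77.7 mM = 154.69 mL
maltose: 31.4 g/L × 3.13 L = 98.28 g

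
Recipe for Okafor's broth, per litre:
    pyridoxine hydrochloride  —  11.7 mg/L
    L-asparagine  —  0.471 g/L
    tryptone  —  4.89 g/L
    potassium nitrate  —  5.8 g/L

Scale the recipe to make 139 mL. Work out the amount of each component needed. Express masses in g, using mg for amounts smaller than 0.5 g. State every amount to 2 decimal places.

Working volume: 139 mL = 0.139 L.
pyridoxine hydrochloride: 11.7 mg/L × 0.139 L = 1.63 mg
L-asparagine: 0.471 g/L × 0.139 L = 0.065469 g = 65.47 mg
tryptone: 4.89 g/L × 0.139 L = 0.68 g
potassium nitrate: 5.8 g/L × 0.139 L = 0.81 g

pyridoxine hydrochloride 1.63 mg; L-asparagine 65.47 mg; tryptone 0.68 g; potassium nitrate 0.81 g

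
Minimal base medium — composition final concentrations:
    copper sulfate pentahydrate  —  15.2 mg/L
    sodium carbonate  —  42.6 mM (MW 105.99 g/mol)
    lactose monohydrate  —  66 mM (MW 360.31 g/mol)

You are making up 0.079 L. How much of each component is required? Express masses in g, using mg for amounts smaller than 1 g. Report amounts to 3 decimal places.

Working volume: 0.079 L.
copper sulfate pentahydrate: 15.2 mg/L × 0.079 L = 1.201 mg
sodium carbonate: 42.6 mmol/L × 105.99 mg/mmol × 0.079 L = 356.699 mg
lactose monohydrate: 66 mmol/L × 360.31 g/mol × 0.079 L ÷ 1000 = 1.879 g

copper sulfate pentahydrate 1.201 mg; sodium carbonate 356.699 mg; lactose monohydrate 1.879 g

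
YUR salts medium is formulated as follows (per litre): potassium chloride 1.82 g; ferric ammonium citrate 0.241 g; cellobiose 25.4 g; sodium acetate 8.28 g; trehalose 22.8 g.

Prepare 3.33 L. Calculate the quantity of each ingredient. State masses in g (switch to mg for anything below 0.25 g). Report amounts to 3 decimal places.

potassium chloride 6.061 g; ferric ammonium citrate 0.803 g; cellobiose 84.582 g; sodium acetate 27.572 g; trehalose 75.924 g

Scale factor = 3330 mL / 1000 mL = 3.33.
potassium chloride: 1.82 g × (3330 mL / 1000 mL) = 6.061 g
ferric ammonium citrate: 0.241 g × (3330 mL / 1000 mL) = 0.803 g
cellobiose: 25.4 g × (3330 mL / 1000 mL) = 84.582 g
sodium acetate: 8.28 g × (3330 mL / 1000 mL) = 27.572 g
trehalose: 22.8 g × (3330 mL / 1000 mL) = 75.924 g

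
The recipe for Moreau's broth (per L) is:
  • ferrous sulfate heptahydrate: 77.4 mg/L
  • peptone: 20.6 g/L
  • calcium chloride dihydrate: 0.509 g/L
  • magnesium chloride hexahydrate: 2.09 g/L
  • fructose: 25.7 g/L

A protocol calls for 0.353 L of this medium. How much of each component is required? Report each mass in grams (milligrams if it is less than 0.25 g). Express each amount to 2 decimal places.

ferrous sulfate heptahydrate 27.32 mg; peptone 7.27 g; calcium chloride dihydrate 179.68 mg; magnesium chloride hexahydrate 0.74 g; fructose 9.07 g

Working volume: 0.353 L.
ferrous sulfate heptahydrate: 77.4 mg/L × 0.353 L = 27.32 mg
peptone: 20.6 g/L × 0.353 L = 7.27 g
calcium chloride dihydrate: 0.509 g/L × 0.353 L = 0.179677 g = 179.68 mg
magnesium chloride hexahydrate: 2.09 g/L × 0.353 L = 0.74 g
fructose: 25.7 g/L × 0.353 L = 9.07 g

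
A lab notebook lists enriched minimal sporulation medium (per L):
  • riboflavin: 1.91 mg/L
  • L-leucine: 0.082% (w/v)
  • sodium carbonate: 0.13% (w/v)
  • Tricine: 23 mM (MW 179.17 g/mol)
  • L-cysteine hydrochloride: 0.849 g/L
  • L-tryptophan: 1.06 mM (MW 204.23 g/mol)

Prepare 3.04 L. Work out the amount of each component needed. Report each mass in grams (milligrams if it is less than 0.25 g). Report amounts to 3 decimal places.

riboflavin 5.806 mg; L-leucine 2.493 g; sodium carbonate 3.952 g; Tricine 12.528 g; L-cysteine hydrochloride 2.581 g; L-tryptophan 0.658 g

Scale factor relative to 1 L: 3.04.
riboflavin: 1.91 mg/L × 3.04 L = 5.806 mg
L-leucine: 0.082 g per 100 mL × 3040 mL ÷ 100 = 2.493 g
sodium carbonate: 0.13% w/v = 1.3 g/L → 1.3 × 3.04 L = 3.952 g
Tricine: 23 mmol/L × 179.17 g/mol × 3.04 L ÷ 1000 = 12.528 g
L-cysteine hydrochloride: 0.849 g/L × 3.04 L = 2.581 g
L-tryptophan: 1.06 mmol/L × 204.23 g/mol × 3.04 L ÷ 1000 = 0.658 g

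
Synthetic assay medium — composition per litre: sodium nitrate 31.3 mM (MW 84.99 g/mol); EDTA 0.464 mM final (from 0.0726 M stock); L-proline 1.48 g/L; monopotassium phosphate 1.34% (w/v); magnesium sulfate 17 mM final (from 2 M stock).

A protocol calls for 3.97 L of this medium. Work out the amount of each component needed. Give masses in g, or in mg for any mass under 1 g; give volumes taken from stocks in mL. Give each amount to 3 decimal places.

sodium nitrate 10.561 g; EDTA 25.373 mL; L-proline 5.876 g; monopotassium phosphate 53.198 g; magnesium sulfate 33.745 mL

Scale factor relative to 1 L: 3.97.
sodium nitrate: 31.3 mmol/L × 84.99 g/mol × 3.97 L ÷ 1000 = 10.561 g
EDTA: dilute stock: 0.464 mM × 3970 mL ÷ 72.6 mM = 25.373 mL
L-proline: 1.48 g/L × 3.97 L = 5.876 g
monopotassium phosphate: 1.34 g per 100 mL × 3970 mL ÷ 100 = 53.198 g
magnesium sulfate: dilute stock: 17 mM × 3970 mL ÷ 2000 mM = 33.745 mL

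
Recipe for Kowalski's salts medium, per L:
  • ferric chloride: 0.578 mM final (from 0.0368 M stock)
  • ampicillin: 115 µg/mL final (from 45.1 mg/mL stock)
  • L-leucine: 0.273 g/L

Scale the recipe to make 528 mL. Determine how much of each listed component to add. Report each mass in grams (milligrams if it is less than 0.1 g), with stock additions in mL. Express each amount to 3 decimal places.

Target volume = 528 mL = 0.528 L.
ferric chloride: dilute stock: 0.578 mM × 528 mL ÷ 36.8 mM = 8.293 mL
ampicillin: C1V1 = C2V2 → 115 µg/mL × 528 mL ÷ 45100 µg/mL = 1.346 mL
L-leucine: 0.273 g/L × 0.528 L = 0.144 g

ferric chloride 8.293 mL; ampicillin 1.346 mL; L-leucine 0.144 g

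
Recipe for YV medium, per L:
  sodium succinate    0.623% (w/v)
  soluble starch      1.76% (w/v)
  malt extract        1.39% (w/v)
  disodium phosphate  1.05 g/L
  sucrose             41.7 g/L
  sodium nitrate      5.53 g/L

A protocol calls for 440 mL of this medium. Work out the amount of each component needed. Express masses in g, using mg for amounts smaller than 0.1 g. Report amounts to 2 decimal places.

Working volume: 440 mL = 0.44 L.
sodium succinate: 0.623 g per 100 mL × 440 mL ÷ 100 = 2.74 g
soluble starch: 1.76% w/v = 17.6 g/L → 17.6 × 0.44 L = 7.74 g
malt extract: 1.39% w/v = 13.9 g/L → 13.9 × 0.44 L = 6.12 g
disodium phosphate: 1.05 g/L × 0.44 L = 0.46 g
sucrose: 41.7 g/L × 0.44 L = 18.35 g
sodium nitrate: 5.53 g/L × 0.44 L = 2.43 g

sodium succinate 2.74 g; soluble starch 7.74 g; malt extract 6.12 g; disodium phosphate 0.46 g; sucrose 18.35 g; sodium nitrate 2.43 g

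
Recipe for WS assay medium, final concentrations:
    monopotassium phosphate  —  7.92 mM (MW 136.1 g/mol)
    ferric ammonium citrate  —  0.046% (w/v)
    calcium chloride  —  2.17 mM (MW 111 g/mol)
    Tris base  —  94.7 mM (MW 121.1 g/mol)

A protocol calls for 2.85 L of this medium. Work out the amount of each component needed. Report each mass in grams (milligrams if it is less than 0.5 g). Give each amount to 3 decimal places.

monopotassium phosphate 3.072 g; ferric ammonium citrate 1.311 g; calcium chloride 0.686 g; Tris base 32.684 g

Scale factor relative to 1 L: 2.85.
monopotassium phosphate: 7.92 mmol/L × 136.1 g/mol × 2.85 L ÷ 1000 = 3.072 g
ferric ammonium citrate: 0.046% w/v = 0.46 g/L → 0.46 × 2.85 L = 1.311 g
calcium chloride: 2.17 mmol/L × 111 g/mol × 2.85 L ÷ 1000 = 0.686 g
Tris base: 94.7 mmol/L × 121.1 g/mol × 2.85 L ÷ 1000 = 32.684 g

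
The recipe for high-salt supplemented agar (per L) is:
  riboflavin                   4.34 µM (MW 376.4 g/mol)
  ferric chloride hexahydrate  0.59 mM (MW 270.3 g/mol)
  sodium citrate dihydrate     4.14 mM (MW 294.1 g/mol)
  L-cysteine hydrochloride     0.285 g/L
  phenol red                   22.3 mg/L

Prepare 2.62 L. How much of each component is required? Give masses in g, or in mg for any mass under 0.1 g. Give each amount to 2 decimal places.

Scale factor relative to 1 L: 2.62.
riboflavin: 4.34 µmol/L × 376.4 g/mol × 2.62 L ÷ 1000 = 4.28 mg
ferric chloride hexahydrate: 0.59 mmol/L × 270.3 g/mol × 2.62 L ÷ 1000 = 0.42 g
sodium citrate dihydrate: 4.14 mmol/L × 294.1 g/mol × 2.62 L ÷ 1000 = 3.19 g
L-cysteine hydrochloride: 0.285 g/L × 2.62 L = 0.75 g
phenol red: 22.3 mg/L × 2.62 L = 58.43 mg

riboflavin 4.28 mg; ferric chloride hexahydrate 0.42 g; sodium citrate dihydrate 3.19 g; L-cysteine hydrochloride 0.75 g; phenol red 58.43 mg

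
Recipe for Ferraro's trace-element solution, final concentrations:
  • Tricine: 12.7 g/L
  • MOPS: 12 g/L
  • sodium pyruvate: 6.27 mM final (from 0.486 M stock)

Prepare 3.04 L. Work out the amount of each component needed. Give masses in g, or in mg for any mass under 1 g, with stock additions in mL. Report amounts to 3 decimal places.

Tricine 38.608 g; MOPS 36.480 g; sodium pyruvate 39.220 mL

Scale factor relative to 1 L: 3.04.
Tricine: 12.7 g/L × 3.04 L = 38.608 g
MOPS: 12 g/L × 3.04 L = 36.480 g
sodium pyruvate: V = C2·V2/C1 = 6.27 mM × 3040 mL ÷ 486 mM = 39.220 mL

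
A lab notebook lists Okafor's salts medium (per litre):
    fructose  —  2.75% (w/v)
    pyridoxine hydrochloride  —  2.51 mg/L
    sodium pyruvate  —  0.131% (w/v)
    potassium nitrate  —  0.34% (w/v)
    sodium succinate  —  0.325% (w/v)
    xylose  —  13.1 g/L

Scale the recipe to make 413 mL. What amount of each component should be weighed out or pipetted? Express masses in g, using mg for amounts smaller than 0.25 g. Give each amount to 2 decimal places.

Target volume = 413 mL = 0.413 L.
fructose: 2.75 g per 100 mL × 413 mL ÷ 100 = 11.36 g
pyridoxine hydrochloride: 2.51 mg/L × 0.413 L = 1.04 mg
sodium pyruvate: 0.131 g per 100 mL × 413 mL ÷ 100 = 0.54 g
potassium nitrate: 0.34% w/v = 3.4 g/L → 3.4 × 0.413 L = 1.40 g
sodium succinate: 0.325 g per 100 mL × 413 mL ÷ 100 = 1.34 g
xylose: 13.1 g/L × 0.413 L = 5.41 g

fructose 11.36 g; pyridoxine hydrochloride 1.04 mg; sodium pyruvate 0.54 g; potassium nitrate 1.40 g; sodium succinate 1.34 g; xylose 5.41 g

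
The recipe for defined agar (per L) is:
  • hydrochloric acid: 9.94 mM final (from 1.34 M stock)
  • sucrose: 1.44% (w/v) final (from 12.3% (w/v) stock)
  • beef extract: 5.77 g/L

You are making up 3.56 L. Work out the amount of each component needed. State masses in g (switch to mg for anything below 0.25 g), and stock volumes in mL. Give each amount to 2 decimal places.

Scale factor relative to 1 L: 3.56.
hydrochloric acid: C1V1 = C2V2 → 9.94 mM × 3560 mL ÷ 1340 mM = 26.41 mL
sucrose: C1V1 = C2V2 → 1.44% ÷ 12.3% × 3560 mL = 416.78 mL
beef extract: 5.77 g/L × 3.56 L = 20.54 g

hydrochloric acid 26.41 mL; sucrose 416.78 mL; beef extract 20.54 g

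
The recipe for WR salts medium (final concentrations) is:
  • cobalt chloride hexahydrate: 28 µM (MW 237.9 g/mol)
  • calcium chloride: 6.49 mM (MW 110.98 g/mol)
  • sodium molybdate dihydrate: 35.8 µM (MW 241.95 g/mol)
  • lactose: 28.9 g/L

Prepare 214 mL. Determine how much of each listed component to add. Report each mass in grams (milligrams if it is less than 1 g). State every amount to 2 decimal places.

Working volume: 214 mL = 0.214 L.
cobalt chloride hexahydrate: 28 µmol/L × 237.9 g/mol × 0.214 L ÷ 1000 = 1.43 mg
calcium chloride: 6.49 mmol/L × 110.98 mg/mmol × 0.214 L = 154.14 mg
sodium molybdate dihydrate: 35.8 µmol/L × 241.95 g/mol × 0.214 L ÷ 1000 = 1.85 mg
lactose: 28.9 g/L × 0.214 L = 6.18 g

cobalt chloride hexahydrate 1.43 mg; calcium chloride 154.14 mg; sodium molybdate dihydrate 1.85 mg; lactose 6.18 g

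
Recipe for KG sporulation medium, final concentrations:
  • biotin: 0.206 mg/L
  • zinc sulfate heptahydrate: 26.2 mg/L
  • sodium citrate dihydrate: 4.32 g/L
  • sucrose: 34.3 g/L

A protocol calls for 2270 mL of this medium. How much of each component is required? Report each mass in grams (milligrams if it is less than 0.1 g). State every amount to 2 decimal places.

Target volume = 2270 mL = 2.27 L.
biotin: 0.206 mg/L × 2.27 L = 0.47 mg
zinc sulfate heptahydrate: 26.2 mg/L × 2.27 L = 59.47 mg
sodium citrate dihydrate: 4.32 g/L × 2.27 L = 9.81 g
sucrose: 34.3 g/L × 2.27 L = 77.86 g

biotin 0.47 mg; zinc sulfate heptahydrate 59.47 mg; sodium citrate dihydrate 9.81 g; sucrose 77.86 g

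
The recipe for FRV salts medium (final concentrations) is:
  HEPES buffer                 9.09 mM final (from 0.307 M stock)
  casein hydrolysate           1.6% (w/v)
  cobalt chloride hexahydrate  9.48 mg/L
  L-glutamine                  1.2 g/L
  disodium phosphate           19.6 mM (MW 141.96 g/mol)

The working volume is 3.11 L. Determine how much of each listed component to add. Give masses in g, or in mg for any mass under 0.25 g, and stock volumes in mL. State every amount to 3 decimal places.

HEPES buffer 92.084 mL; casein hydrolysate 49.760 g; cobalt chloride hexahydrate 29.483 mg; L-glutamine 3.732 g; disodium phosphate 8.653 g

Scale factor relative to 1 L: 3.11.
HEPES buffer: V = C2·V2/C1 = 9.09 mM × 3110 mL ÷ 307 mM = 92.084 mL
casein hydrolysate: 1.6 g per 100 mL × 3110 mL ÷ 100 = 49.760 g
cobalt chloride hexahydrate: 9.48 mg/L × 3.11 L = 29.483 mg
L-glutamine: 1.2 g/L × 3.11 L = 3.732 g
disodium phosphate: 19.6 mmol/L × 141.96 g/mol × 3.11 L ÷ 1000 = 8.653 g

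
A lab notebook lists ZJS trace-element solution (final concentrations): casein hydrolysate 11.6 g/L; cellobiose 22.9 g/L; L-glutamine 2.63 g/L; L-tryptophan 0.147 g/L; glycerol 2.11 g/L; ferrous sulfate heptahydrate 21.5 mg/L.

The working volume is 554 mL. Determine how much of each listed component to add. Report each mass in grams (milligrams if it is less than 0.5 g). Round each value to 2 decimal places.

Scale factor relative to 1 L: 0.554.
casein hydrolysate: 11.6 g/L × 0.554 L = 6.43 g
cellobiose: 22.9 g/L × 0.554 L = 12.69 g
L-glutamine: 2.63 g/L × 0.554 L = 1.46 g
L-tryptophan: 0.147 g/L × 0.554 L = 0.081438 g = 81.44 mg
glycerol: 2.11 g/L × 0.554 L = 1.17 g
ferrous sulfate heptahydrate: 21.5 mg/L × 0.554 L = 11.91 mg

casein hydrolysate 6.43 g; cellobiose 12.69 g; L-glutamine 1.46 g; L-tryptophan 81.44 mg; glycerol 1.17 g; ferrous sulfate heptahydrate 11.91 mg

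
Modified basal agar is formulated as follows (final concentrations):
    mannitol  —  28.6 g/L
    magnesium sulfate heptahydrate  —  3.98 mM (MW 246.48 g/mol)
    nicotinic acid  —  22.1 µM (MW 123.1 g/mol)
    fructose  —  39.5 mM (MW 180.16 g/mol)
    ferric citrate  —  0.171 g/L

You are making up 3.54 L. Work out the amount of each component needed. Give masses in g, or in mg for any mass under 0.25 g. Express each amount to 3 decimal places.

Working volume: 3.54 L.
mannitol: 28.6 g/L × 3.54 L = 101.244 g
magnesium sulfate heptahydrate: 3.98 mmol/L × 246.48 g/mol × 3.54 L ÷ 1000 = 3.473 g
nicotinic acid: 22.1 µmol/L × 123.1 g/mol × 3.54 L ÷ 1000 = 9.631 mg
fructose: 39.5 mmol/L × 180.16 g/mol × 3.54 L ÷ 1000 = 25.192 g
ferric citrate: 0.171 g/L × 3.54 L = 0.605 g

mannitol 101.244 g; magnesium sulfate heptahydrate 3.473 g; nicotinic acid 9.631 mg; fructose 25.192 g; ferric citrate 0.605 g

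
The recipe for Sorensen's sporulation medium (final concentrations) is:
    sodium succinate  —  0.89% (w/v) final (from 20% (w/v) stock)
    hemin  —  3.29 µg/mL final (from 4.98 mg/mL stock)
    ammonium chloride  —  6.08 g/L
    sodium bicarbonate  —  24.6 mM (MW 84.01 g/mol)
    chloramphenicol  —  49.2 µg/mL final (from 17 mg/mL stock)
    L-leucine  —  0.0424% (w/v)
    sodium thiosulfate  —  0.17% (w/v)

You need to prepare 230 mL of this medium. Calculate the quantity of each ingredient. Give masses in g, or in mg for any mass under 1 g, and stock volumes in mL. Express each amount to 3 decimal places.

Working volume: 230 mL = 0.23 L.
sodium succinate: V = C2·V2/C1 = 0.89% ÷ 20% × 230 mL = 10.235 mL
hemin: dilute stock: 3.29 µg/mL × 230 mL ÷ 4980 µg/mL = 0.152 mL
ammonium chloride: 6.08 g/L × 0.23 L = 1.398 g
sodium bicarbonate: 24.6 mmol/L × 84.01 mg/mmol × 0.23 L = 475.329 mg
chloramphenicol: V = C2·V2/C1 = 49.2 µg/mL × 230 mL ÷ 17000 µg/mL = 0.666 mL
L-leucine: 0.0424 g per 100 mL × 230 mL ÷ 100 = 0.09752 g = 97.520 mg
sodium thiosulfate: 0.17% w/v = 1.7 g/L → 1.7 × 0.23 L = 0.391 g = 391.000 mg

sodium succinate 10.235 mL; hemin 0.152 mL; ammonium chloride 1.398 g; sodium bicarbonate 475.329 mg; chloramphenicol 0.666 mL; L-leucine 97.520 mg; sodium thiosulfate 391.000 mg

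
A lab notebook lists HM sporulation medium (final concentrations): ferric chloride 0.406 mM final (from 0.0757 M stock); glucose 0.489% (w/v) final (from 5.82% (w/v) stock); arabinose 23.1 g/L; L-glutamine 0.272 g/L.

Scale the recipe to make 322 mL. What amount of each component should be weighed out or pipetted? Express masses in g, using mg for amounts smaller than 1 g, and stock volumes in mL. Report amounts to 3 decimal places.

ferric chloride 1.727 mL; glucose 27.055 mL; arabinose 7.438 g; L-glutamine 87.584 mg

Scale factor relative to 1 L: 0.322.
ferric chloride: V = C2·V2/C1 = 0.406 mM × 322 mL ÷ 75.7 mM = 1.727 mL
glucose: C1V1 = C2V2 → 0.489% ÷ 5.82% × 322 mL = 27.055 mL
arabinose: 23.1 g/L × 0.322 L = 7.438 g
L-glutamine: 0.272 g/L × 0.322 L = 0.087584 g = 87.584 mg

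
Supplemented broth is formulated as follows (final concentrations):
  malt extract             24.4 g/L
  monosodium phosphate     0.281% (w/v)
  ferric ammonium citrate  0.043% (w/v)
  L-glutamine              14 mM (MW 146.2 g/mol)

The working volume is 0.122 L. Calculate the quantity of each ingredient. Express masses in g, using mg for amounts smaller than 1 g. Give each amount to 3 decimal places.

Scale factor relative to 1 L: 0.122.
malt extract: 24.4 g/L × 0.122 L = 2.977 g
monosodium phosphate: 0.281 g per 100 mL × 122 mL ÷ 100 = 0.34282 g = 342.820 mg
ferric ammonium citrate: 0.043 g per 100 mL × 122 mL ÷ 100 = 0.05246 g = 52.460 mg
L-glutamine: 14 mmol/L × 146.2 mg/mmol × 0.122 L = 249.710 mg

malt extract 2.977 g; monosodium phosphate 342.820 mg; ferric ammonium citrate 52.460 mg; L-glutamine 249.710 mg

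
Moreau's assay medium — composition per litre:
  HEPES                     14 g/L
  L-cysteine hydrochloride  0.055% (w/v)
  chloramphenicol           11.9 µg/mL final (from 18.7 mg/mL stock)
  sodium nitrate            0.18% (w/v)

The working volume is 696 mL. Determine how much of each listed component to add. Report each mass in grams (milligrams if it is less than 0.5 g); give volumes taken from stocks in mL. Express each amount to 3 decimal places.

HEPES 9.744 g; L-cysteine hydrochloride 382.800 mg; chloramphenicol 0.443 mL; sodium nitrate 1.253 g

Target volume = 696 mL = 0.696 L.
HEPES: 14 g/L × 0.696 L = 9.744 g
L-cysteine hydrochloride: 0.055% w/v = 0.55 g/L → 0.55 × 0.696 L = 0.3828 g = 382.800 mg
chloramphenicol: dilute stock: 11.9 µg/mL × 696 mL ÷ 18700 µg/mL = 0.443 mL
sodium nitrate: 0.18% w/v = 1.8 g/L → 1.8 × 0.696 L = 1.253 g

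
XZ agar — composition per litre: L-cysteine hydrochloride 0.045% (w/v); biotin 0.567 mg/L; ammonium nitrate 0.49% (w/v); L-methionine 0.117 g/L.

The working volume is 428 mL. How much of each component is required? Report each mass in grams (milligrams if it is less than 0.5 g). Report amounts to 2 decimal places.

Scale factor relative to 1 L: 0.428.
L-cysteine hydrochloride: 0.045% w/v = 0.45 g/L → 0.45 × 0.428 L = 0.1926 g = 192.60 mg
biotin: 0.567 mg/L × 0.428 L = 0.24 mg
ammonium nitrate: 0.49% w/v = 4.9 g/L → 4.9 × 0.428 L = 2.10 g
L-methionine: 0.117 g/L × 0.428 L = 0.050076 g = 50.08 mg

L-cysteine hydrochloride 192.60 mg; biotin 0.24 mg; ammonium nitrate 2.10 g; L-methionine 50.08 mg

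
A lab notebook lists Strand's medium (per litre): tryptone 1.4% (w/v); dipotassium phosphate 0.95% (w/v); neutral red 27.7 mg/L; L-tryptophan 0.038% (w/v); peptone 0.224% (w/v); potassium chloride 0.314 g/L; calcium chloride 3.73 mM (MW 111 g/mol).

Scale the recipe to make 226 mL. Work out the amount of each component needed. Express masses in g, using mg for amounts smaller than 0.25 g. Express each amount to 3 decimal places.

Target volume = 226 mL = 0.226 L.
tryptone: 1.4 g per 100 mL × 226 mL ÷ 100 = 3.164 g
dipotassium phosphate: 0.95 g per 100 mL × 226 mL ÷ 100 = 2.147 g
neutral red: 27.7 mg/L × 0.226 L = 6.260 mg
L-tryptophan: 0.038% w/v = 0.38 g/L → 0.38 × 0.226 L = 0.08588 g = 85.880 mg
peptone: 0.224% w/v = 2.24 g/L → 2.24 × 0.226 L = 0.506 g
potassium chloride: 0.314 g/L × 0.226 L = 0.070964 g = 70.964 mg
calcium chloride: 3.73 mmol/L × 111 mg/mmol × 0.226 L = 93.571 mg

tryptone 3.164 g; dipotassium phosphate 2.147 g; neutral red 6.260 mg; L-tryptophan 85.880 mg; peptone 0.506 g; potassium chloride 70.964 mg; calcium chloride 93.571 mg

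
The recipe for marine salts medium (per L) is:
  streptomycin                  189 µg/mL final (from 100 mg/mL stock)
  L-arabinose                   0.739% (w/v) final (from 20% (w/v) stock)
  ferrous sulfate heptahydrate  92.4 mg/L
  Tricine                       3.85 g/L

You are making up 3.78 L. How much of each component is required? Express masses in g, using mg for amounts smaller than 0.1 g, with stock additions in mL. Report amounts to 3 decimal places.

Scale factor relative to 1 L: 3.78.
streptomycin: dilute stock: 189 µg/mL × 3780 mL ÷ 100000 µg/mL = 7.144 mL
L-arabinose: dilute stock: 0.739% ÷ 20% × 3780 mL = 139.671 mL
ferrous sulfate heptahydrate: 92.4 mg/L × 3.78 L = 349.272 mg = 0.349 g
Tricine: 3.85 g/L × 3.78 L = 14.553 g

streptomycin 7.144 mL; L-arabinose 139.671 mL; ferrous sulfate heptahydrate 0.349 g; Tricine 14.553 g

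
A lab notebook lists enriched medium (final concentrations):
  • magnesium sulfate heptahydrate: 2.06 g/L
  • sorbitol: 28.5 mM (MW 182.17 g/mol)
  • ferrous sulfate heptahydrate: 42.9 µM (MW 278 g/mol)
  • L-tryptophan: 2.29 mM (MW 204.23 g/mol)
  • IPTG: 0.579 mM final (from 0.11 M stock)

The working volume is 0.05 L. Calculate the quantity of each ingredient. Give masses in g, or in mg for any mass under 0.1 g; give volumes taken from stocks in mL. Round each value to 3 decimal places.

Scale factor relative to 1 L: 0.05.
magnesium sulfate heptahydrate: 2.06 g/L × 0.05 L = 0.103 g
sorbitol: 28.5 mmol/L × 182.17 g/mol × 0.05 L ÷ 1000 = 0.260 g
ferrous sulfate heptahydrate: 42.9 µmol/L × 278 g/mol × 0.05 L ÷ 1000 = 0.596 mg
L-tryptophan: 2.29 mmol/L × 204.23 mg/mmol × 0.05 L = 23.384 mg
IPTG: C1V1 = C2V2 → 0.579 mM × 50 mL ÷ 110 mM = 0.263 mL

magnesium sulfate heptahydrate 0.103 g; sorbitol 0.260 g; ferrous sulfate heptahydrate 0.596 mg; L-tryptophan 23.384 mg; IPTG 0.263 mL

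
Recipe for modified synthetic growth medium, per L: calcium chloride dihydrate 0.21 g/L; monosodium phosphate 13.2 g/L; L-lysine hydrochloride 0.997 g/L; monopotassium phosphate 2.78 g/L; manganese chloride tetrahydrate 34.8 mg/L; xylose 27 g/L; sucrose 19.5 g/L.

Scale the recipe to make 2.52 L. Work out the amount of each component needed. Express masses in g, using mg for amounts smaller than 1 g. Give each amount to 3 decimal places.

Scale factor relative to 1 L: 2.52.
calcium chloride dihydrate: 0.21 g/L × 2.52 L = 0.5292 g = 529.200 mg
monosodium phosphate: 13.2 g/L × 2.52 L = 33.264 g
L-lysine hydrochloride: 0.997 g/L × 2.52 L = 2.512 g
monopotassium phosphate: 2.78 g/L × 2.52 L = 7.006 g
manganese chloride tetrahydrate: 34.8 mg/L × 2.52 L = 87.696 mg
xylose: 27 g/L × 2.52 L = 68.040 g
sucrose: 19.5 g/L × 2.52 L = 49.140 g

calcium chloride dihydrate 529.200 mg; monosodium phosphate 33.264 g; L-lysine hydrochloride 2.512 g; monopotassium phosphate 7.006 g; manganese chloride tetrahydrate 87.696 mg; xylose 68.040 g; sucrose 49.140 g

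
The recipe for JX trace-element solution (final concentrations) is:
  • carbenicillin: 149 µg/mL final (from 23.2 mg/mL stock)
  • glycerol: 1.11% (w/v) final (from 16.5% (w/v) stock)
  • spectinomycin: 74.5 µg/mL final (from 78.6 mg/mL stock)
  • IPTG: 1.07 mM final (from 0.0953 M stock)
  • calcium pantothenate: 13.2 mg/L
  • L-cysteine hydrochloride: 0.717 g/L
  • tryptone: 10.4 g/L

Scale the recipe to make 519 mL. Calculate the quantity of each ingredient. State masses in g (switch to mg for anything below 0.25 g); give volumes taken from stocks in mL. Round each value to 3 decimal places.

carbenicillin 3.333 mL; glycerol 34.915 mL; spectinomycin 0.492 mL; IPTG 5.827 mL; calcium pantothenate 6.851 mg; L-cysteine hydrochloride 0.372 g; tryptone 5.398 g

Target volume = 519 mL = 0.519 L.
carbenicillin: C1V1 = C2V2 → 149 µg/mL × 519 mL ÷ 23200 µg/mL = 3.333 mL
glycerol: C1V1 = C2V2 → 1.11% ÷ 16.5% × 519 mL = 34.915 mL
spectinomycin: C1V1 = C2V2 → 74.5 µg/mL × 519 mL ÷ 78600 µg/mL = 0.492 mL
IPTG: V = C2·V2/C1 = 1.07 mM × 519 mL ÷ 95.3 mM = 5.827 mL
calcium pantothenate: 13.2 mg/L × 0.519 L = 6.851 mg
L-cysteine hydrochloride: 0.717 g/L × 0.519 L = 0.372 g
tryptone: 10.4 g/L × 0.519 L = 5.398 g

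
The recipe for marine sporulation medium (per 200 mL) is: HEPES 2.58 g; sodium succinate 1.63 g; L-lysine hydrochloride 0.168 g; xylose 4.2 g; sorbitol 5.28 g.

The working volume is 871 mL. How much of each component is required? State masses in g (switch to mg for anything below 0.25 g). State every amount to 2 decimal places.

Ratio of target to recipe volume: 871 / 200 = 4.355.
HEPES: 2.58 g × (871 mL / 200 mL) = 11.24 g
sodium succinate: 1.63 g × (871 mL / 200 mL) = 7.10 g
L-lysine hydrochloride: 0.168 g × (871 mL / 200 mL) = 0.73 g
xylose: 4.2 g × (871 mL / 200 mL) = 18.29 g
sorbitol: 5.28 g × (871 mL / 200 mL) = 22.99 g

HEPES 11.24 g; sodium succinate 7.10 g; L-lysine hydrochloride 0.73 g; xylose 18.29 g; sorbitol 22.99 g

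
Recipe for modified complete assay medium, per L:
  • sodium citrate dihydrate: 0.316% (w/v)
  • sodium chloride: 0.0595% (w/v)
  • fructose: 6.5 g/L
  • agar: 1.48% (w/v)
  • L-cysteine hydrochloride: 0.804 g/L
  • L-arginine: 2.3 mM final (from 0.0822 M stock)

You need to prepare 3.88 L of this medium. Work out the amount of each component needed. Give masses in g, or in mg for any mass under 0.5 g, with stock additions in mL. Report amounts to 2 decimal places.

Working volume: 3.88 L.
sodium citrate dihydrate: 0.316% w/v = 3.16 g/L → 3.16 × 3.88 L = 12.26 g
sodium chloride: 0.0595 g per 100 mL × 3880 mL ÷ 100 = 2.31 g
fructose: 6.5 g/L × 3.88 L = 25.22 g
agar: 1.48% w/v = 14.8 g/L → 14.8 × 3.88 L = 57.42 g
L-cysteine hydrochloride: 0.804 g/L × 3.88 L = 3.12 g
L-arginine: dilute stock: 2.3 mM × 3880 mL ÷ 82.2 mM = 108.56 mL

sodium citrate dihydrate 12.26 g; sodium chloride 2.31 g; fructose 25.22 g; agar 57.42 g; L-cysteine hydrochloride 3.12 g; L-arginine 108.56 mL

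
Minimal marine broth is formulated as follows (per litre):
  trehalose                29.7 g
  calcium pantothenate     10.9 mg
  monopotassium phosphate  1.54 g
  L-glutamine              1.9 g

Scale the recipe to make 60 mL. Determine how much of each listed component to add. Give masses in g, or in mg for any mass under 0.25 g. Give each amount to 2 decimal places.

Ratio of target to recipe volume: 60 / 1000 = 0.06.
trehalose: 29.7 g × (60 mL / 1000 mL) = 1.78 g
calcium pantothenate: 10.9 mg × (60 mL / 1000 mL) = 0.65 mg
monopotassium phosphate: 1.54 g × (60 mL / 1000 mL) = 0.0924 g = 92.40 mg
L-glutamine: 1.9 g × (60 mL / 1000 mL) = 0.114 g = 114.00 mg

trehalose 1.78 g; calcium pantothenate 0.65 mg; monopotassium phosphate 92.40 mg; L-glutamine 114.00 mg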